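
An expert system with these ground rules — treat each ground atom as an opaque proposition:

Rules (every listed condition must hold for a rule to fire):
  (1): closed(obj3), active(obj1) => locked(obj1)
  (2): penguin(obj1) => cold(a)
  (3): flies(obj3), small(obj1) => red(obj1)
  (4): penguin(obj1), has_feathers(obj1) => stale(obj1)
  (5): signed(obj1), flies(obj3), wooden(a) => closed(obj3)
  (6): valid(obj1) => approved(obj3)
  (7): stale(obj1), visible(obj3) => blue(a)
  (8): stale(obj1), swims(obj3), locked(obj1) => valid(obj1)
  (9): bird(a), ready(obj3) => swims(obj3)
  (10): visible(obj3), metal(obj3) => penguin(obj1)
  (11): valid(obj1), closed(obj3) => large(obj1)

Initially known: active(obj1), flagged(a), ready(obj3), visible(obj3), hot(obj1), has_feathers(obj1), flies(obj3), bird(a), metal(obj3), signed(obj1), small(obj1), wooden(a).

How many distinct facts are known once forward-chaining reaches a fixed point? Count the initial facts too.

23

Round 1 — (3), (5), (9), (10), derive red(obj1), closed(obj3), swims(obj3), penguin(obj1).
Round 2 — (1), (2), (4), derive locked(obj1), cold(a), stale(obj1).
Round 3 — (7), (8), derive blue(a), valid(obj1).
Round 4 — (6), (11), derive approved(obj3), large(obj1).
Closure: {active(obj1), approved(obj3), bird(a), blue(a), closed(obj3), cold(a), flagged(a), flies(obj3), has_feathers(obj1), hot(obj1), large(obj1), locked(obj1), metal(obj3), penguin(obj1), ready(obj3), red(obj1), signed(obj1), small(obj1), stale(obj1), swims(obj3), valid(obj1), visible(obj3), wooden(a)} — 23 facts.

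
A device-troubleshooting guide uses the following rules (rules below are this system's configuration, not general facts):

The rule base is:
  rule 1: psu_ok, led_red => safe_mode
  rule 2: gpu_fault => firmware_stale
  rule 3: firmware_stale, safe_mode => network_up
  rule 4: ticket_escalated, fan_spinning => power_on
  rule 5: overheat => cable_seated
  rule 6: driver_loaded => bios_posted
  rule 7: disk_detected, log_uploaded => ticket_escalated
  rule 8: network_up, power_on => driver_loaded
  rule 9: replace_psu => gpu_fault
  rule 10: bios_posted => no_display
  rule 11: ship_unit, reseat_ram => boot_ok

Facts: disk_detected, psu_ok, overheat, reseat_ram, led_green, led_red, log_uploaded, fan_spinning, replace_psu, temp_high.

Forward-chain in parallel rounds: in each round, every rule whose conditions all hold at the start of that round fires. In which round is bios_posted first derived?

5

Round 1: rule 1 [psu_ok, led_red => safe_mode]; rule 5 [overheat => cable_seated]; rule 7 [disk_detected, log_uploaded => ticket_escalated]; rule 9 [replace_psu => gpu_fault]. New: safe_mode, cable_seated, ticket_escalated, gpu_fault.
Round 2: rule 2 [gpu_fault => firmware_stale]; rule 4 [ticket_escalated, fan_spinning => power_on]. New: firmware_stale, power_on.
Round 3: rule 3 [firmware_stale, safe_mode => network_up]. New: network_up.
Round 4: rule 8 [network_up, power_on => driver_loaded]. New: driver_loaded.
Round 5: rule 6 [driver_loaded => bios_posted]. New: bios_posted.
bios_posted first appears in round 5.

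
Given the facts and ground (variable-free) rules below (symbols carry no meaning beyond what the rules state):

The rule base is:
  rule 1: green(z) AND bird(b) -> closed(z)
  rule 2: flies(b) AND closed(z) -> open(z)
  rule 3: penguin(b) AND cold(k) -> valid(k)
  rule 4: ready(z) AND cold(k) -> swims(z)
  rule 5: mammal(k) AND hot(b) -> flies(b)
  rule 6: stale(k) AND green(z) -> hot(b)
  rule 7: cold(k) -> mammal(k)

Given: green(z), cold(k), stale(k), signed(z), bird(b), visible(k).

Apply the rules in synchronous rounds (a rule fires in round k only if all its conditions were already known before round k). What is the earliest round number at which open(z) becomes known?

3

Round 1 fires rule 1, rule 6, rule 7, giving closed(z), hot(b), mammal(k).
Round 2 fires rule 5, giving flies(b).
Round 3 fires rule 2, giving open(z).
open(z) first appears in round 3.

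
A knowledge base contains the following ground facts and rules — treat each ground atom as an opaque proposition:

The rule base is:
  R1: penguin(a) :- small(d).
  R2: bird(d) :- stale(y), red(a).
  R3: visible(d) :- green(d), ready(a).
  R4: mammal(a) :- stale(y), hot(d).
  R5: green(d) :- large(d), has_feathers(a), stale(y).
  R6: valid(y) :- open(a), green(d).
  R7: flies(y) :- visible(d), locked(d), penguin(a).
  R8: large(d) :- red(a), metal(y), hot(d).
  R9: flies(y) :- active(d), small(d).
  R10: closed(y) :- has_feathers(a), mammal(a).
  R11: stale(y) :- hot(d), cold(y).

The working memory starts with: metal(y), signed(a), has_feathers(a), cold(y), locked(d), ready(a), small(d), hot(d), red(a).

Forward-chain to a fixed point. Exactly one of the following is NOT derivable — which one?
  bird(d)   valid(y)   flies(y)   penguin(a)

[1] R1 [penguin(a) :- small(d).]; R8 [large(d) :- red(a), metal(y), hot(d).]; R11 [stale(y) :- hot(d), cold(y).]. ⇒ new: penguin(a), large(d), stale(y).
[2] R2 [bird(d) :- stale(y), red(a).]; R4 [mammal(a) :- stale(y), hot(d).]; R5 [green(d) :- large(d), has_feathers(a), stale(y).]. ⇒ new: bird(d), mammal(a), green(d).
[3] R3 [visible(d) :- green(d), ready(a).]; R10 [closed(y) :- has_feathers(a), mammal(a).]. ⇒ new: visible(d), closed(y).
[4] R7 [flies(y) :- visible(d), locked(d), penguin(a).]. ⇒ new: flies(y).
Derived: penguin(a) (round 1), flies(y) (round 4), bird(d) (round 2). valid(y) never appears in any round.

valid(y)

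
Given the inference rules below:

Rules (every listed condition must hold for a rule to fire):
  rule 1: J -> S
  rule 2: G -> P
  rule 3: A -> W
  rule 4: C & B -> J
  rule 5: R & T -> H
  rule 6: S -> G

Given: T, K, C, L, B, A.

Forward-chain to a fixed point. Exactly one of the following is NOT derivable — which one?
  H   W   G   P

Round 1 — rule 3, rule 4, derive W, J.
Round 2 — rule 1, derive S.
Round 3 — rule 6, derive G.
Round 4 — rule 2, derive P.
Derived: P (round 4), W (round 1), G (round 3). H never appears in any round.

H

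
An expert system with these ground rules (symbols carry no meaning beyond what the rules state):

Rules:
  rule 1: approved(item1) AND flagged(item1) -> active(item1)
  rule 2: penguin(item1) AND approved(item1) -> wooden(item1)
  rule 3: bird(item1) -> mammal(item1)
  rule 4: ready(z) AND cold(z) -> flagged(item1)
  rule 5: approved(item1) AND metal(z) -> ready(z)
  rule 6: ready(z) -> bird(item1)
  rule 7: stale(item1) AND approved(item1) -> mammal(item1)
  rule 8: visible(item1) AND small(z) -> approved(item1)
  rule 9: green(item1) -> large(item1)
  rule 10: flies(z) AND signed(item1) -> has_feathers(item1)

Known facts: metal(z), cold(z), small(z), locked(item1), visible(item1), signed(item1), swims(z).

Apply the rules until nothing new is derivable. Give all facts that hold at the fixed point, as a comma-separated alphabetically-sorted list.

Round 1 fires rule 8, giving approved(item1).
Round 2 fires rule 5, giving ready(z).
Round 3 fires rule 4, rule 6, giving flagged(item1), bird(item1).
Round 4 fires rule 1, rule 3, giving active(item1), mammal(item1).

active(item1), approved(item1), bird(item1), cold(z), flagged(item1), locked(item1), mammal(item1), metal(z), ready(z), signed(item1), small(z), swims(z), visible(item1)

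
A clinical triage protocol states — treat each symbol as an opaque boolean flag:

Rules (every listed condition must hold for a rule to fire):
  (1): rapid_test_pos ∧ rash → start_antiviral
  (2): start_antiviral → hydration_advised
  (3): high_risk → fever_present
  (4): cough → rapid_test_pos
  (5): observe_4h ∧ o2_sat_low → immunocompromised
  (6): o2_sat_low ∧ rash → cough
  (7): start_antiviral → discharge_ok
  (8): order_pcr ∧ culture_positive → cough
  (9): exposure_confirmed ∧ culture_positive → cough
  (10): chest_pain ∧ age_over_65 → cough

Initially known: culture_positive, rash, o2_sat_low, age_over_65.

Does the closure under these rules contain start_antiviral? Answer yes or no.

Round 1: (6) [o2_sat_low ∧ rash → cough]. Adds cough.
Round 2: (4) [cough → rapid_test_pos]. Adds rapid_test_pos.
Round 3: (1) [rapid_test_pos ∧ rash → start_antiviral]. Adds start_antiviral.
Round 4: (2) [start_antiviral → hydration_advised]; (7) [start_antiviral → discharge_ok]. Adds hydration_advised, discharge_ok.
start_antiviral appears in round 3, so it is derivable.

yes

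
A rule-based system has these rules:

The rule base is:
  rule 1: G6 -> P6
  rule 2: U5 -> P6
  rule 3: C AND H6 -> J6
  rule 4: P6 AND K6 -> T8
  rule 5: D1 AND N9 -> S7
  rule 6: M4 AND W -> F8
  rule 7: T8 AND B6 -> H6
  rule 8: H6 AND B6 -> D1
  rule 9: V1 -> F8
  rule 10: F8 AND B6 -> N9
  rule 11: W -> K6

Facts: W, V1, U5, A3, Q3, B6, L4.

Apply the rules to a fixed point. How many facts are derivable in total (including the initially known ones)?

15

Round 1: rule 2 [U5 -> P6]; rule 9 [V1 -> F8]; rule 11 [W -> K6]. New: P6, F8, K6.
Round 2: rule 4 [P6 AND K6 -> T8]; rule 10 [F8 AND B6 -> N9]. New: T8, N9.
Round 3: rule 7 [T8 AND B6 -> H6]. New: H6.
Round 4: rule 8 [H6 AND B6 -> D1]. New: D1.
Round 5: rule 5 [D1 AND N9 -> S7]. New: S7.
Closure: {A3, B6, D1, F8, H6, K6, L4, N9, P6, Q3, S7, T8, U5, V1, W} — 15 facts.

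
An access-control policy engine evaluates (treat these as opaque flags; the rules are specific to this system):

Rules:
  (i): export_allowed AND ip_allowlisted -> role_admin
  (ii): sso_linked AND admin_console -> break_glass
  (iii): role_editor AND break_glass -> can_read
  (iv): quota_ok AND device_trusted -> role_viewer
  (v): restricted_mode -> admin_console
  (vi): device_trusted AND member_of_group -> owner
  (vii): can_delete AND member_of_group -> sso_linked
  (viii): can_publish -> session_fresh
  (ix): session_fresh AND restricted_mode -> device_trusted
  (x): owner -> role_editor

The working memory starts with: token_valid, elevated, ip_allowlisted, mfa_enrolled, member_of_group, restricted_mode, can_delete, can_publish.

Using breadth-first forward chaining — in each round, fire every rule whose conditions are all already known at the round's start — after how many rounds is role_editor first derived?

Round 1: (v) [restricted_mode -> admin_console]; (vii) [can_delete AND member_of_group -> sso_linked]; (viii) [can_publish -> session_fresh]. Adds admin_console, sso_linked, session_fresh.
Round 2: (ii) [sso_linked AND admin_console -> break_glass]; (ix) [session_fresh AND restricted_mode -> device_trusted]. Adds break_glass, device_trusted.
Round 3: (vi) [device_trusted AND member_of_group -> owner]. Adds owner.
Round 4: (x) [owner -> role_editor]. Adds role_editor.
role_editor first appears in round 4.

4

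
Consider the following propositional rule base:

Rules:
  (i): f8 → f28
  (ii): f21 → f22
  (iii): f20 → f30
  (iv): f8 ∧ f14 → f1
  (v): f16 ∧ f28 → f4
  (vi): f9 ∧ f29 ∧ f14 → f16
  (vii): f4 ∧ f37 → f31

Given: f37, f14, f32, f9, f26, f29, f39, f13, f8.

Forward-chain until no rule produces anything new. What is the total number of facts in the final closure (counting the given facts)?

14

Round 1 — (i), (iv), (vi), derive f28, f1, f16.
Round 2 — (v), derive f4.
Round 3 — (vii), derive f31.
Closure: {f1, f13, f14, f16, f26, f28, f29, f31, f32, f37, f39, f4, f8, f9} — 14 facts.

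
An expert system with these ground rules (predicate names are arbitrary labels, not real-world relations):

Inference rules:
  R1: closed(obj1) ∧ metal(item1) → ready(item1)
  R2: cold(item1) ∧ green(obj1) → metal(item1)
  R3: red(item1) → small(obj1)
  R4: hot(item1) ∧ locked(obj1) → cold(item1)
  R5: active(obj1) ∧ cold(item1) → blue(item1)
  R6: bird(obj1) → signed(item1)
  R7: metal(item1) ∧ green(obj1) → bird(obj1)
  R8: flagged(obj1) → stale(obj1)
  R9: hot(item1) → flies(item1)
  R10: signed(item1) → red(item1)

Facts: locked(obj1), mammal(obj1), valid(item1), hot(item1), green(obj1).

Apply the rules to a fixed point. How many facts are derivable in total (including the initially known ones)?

[1] R4 [hot(item1) ∧ locked(obj1) → cold(item1)]; R9 [hot(item1) → flies(item1)]. ⇒ new: cold(item1), flies(item1).
[2] R2 [cold(item1) ∧ green(obj1) → metal(item1)]. ⇒ new: metal(item1).
[3] R7 [metal(item1) ∧ green(obj1) → bird(obj1)]. ⇒ new: bird(obj1).
[4] R6 [bird(obj1) → signed(item1)]. ⇒ new: signed(item1).
[5] R10 [signed(item1) → red(item1)]. ⇒ new: red(item1).
[6] R3 [red(item1) → small(obj1)]. ⇒ new: small(obj1).
Closure: {bird(obj1), cold(item1), flies(item1), green(obj1), hot(item1), locked(obj1), mammal(obj1), metal(item1), red(item1), signed(item1), small(obj1), valid(item1)} — 12 facts.

12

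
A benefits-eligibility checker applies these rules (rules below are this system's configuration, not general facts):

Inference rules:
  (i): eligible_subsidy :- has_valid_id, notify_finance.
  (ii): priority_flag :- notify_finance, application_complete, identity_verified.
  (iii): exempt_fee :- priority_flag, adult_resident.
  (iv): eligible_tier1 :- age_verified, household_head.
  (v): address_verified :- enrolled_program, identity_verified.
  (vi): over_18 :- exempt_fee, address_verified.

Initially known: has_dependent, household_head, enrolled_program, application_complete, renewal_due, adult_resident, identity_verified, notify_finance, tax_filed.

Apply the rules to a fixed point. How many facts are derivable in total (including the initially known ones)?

Round 1: (ii) [priority_flag :- notify_finance, application_complete, identity_verified.]; (v) [address_verified :- enrolled_program, identity_verified.]. New: priority_flag, address_verified.
Round 2: (iii) [exempt_fee :- priority_flag, adult_resident.]. New: exempt_fee.
Round 3: (vi) [over_18 :- exempt_fee, address_verified.]. New: over_18.
Closure: {address_verified, adult_resident, application_complete, enrolled_program, exempt_fee, has_dependent, household_head, identity_verified, notify_finance, over_18, priority_flag, renewal_due, tax_filed} — 13 facts.

13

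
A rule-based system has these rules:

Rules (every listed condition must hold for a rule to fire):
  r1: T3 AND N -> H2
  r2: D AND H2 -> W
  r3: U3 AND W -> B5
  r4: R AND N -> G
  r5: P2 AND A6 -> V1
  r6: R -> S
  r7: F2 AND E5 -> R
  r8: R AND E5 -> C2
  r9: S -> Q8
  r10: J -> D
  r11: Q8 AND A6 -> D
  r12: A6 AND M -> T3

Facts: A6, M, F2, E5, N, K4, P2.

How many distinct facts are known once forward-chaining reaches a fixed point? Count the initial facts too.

Round 1: r5 [P2 AND A6 -> V1]; r7 [F2 AND E5 -> R]; r12 [A6 AND M -> T3]. Adds V1, R, T3.
Round 2: r1 [T3 AND N -> H2]; r4 [R AND N -> G]; r6 [R -> S]; r8 [R AND E5 -> C2]. Adds H2, G, S, C2.
Round 3: r9 [S -> Q8]. Adds Q8.
Round 4: r11 [Q8 AND A6 -> D]. Adds D.
Round 5: r2 [D AND H2 -> W]. Adds W.
Closure: {A6, C2, D, E5, F2, G, H2, K4, M, N, P2, Q8, R, S, T3, V1, W} — 17 facts.

17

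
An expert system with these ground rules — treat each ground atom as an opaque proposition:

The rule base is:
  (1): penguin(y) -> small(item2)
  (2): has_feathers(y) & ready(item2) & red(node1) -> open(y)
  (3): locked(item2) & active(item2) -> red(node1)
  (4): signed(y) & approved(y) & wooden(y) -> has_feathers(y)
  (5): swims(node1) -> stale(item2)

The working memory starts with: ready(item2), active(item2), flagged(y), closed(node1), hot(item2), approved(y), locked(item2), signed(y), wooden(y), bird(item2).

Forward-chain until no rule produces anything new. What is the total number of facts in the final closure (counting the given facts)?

13

Round 1: (3) [locked(item2) & active(item2) -> red(node1)]; (4) [signed(y) & approved(y) & wooden(y) -> has_feathers(y)]. New: red(node1), has_feathers(y).
Round 2: (2) [has_feathers(y) & ready(item2) & red(node1) -> open(y)]. New: open(y).
Closure: {active(item2), approved(y), bird(item2), closed(node1), flagged(y), has_feathers(y), hot(item2), locked(item2), open(y), ready(item2), red(node1), signed(y), wooden(y)} — 13 facts.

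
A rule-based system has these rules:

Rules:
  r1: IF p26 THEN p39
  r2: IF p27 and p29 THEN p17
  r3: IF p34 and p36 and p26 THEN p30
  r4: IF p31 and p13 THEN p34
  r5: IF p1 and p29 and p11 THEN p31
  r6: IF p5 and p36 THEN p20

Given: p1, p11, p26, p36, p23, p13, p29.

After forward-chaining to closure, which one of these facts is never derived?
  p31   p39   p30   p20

[1] r1 [IF p26 THEN p39]; r5 [IF p1 and p29 and p11 THEN p31]. ⇒ new: p39, p31.
[2] r4 [IF p31 and p13 THEN p34]. ⇒ new: p34.
[3] r3 [IF p34 and p36 and p26 THEN p30]. ⇒ new: p30.
Derived: p30 (round 3), p39 (round 1), p31 (round 1). p20 never appears in any round.

p20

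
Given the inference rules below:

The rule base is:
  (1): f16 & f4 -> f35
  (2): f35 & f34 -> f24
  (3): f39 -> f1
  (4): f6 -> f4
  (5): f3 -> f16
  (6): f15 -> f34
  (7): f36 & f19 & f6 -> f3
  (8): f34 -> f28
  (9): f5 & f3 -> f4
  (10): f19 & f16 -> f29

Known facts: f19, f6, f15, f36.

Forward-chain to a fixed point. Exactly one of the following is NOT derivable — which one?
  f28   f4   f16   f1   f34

Round 1 fires (4), (6), (7), giving f4, f34, f3.
Round 2 fires (5), (8), giving f16, f28.
Round 3 fires (1), (10), giving f35, f29.
Round 4 fires (2), giving f24.
Derived: f28 (round 2), f4 (round 1), f16 (round 2), f34 (round 1). f1 never appears in any round.

f1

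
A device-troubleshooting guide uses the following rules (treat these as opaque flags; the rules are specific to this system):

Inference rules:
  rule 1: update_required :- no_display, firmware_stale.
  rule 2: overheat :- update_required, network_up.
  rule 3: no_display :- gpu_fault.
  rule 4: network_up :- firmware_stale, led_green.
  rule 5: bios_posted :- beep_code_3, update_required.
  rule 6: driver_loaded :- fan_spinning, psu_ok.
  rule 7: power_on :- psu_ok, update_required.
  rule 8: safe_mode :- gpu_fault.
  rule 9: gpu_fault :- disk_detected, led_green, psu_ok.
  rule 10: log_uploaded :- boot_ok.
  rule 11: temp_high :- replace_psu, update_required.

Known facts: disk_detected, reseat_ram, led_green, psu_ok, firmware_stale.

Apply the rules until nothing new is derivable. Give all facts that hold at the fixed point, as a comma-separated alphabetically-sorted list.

disk_detected, firmware_stale, gpu_fault, led_green, network_up, no_display, overheat, power_on, psu_ok, reseat_ram, safe_mode, update_required

Round 1 — rule 4, rule 9, derive network_up, gpu_fault.
Round 2 — rule 3, rule 8, derive no_display, safe_mode.
Round 3 — rule 1, derive update_required.
Round 4 — rule 2, rule 7, derive overheat, power_on.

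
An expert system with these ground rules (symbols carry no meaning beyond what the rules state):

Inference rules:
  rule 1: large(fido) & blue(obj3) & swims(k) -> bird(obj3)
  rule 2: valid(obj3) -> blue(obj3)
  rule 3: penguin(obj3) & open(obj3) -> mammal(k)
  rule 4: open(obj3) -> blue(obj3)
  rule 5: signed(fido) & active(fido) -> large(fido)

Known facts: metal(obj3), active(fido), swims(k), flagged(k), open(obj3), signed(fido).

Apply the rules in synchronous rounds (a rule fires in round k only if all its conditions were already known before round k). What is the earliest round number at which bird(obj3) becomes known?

Round 1: rule 4 [open(obj3) -> blue(obj3)]; rule 5 [signed(fido) & active(fido) -> large(fido)]. New: blue(obj3), large(fido).
Round 2: rule 1 [large(fido) & blue(obj3) & swims(k) -> bird(obj3)]. New: bird(obj3).
bird(obj3) first appears in round 2.

2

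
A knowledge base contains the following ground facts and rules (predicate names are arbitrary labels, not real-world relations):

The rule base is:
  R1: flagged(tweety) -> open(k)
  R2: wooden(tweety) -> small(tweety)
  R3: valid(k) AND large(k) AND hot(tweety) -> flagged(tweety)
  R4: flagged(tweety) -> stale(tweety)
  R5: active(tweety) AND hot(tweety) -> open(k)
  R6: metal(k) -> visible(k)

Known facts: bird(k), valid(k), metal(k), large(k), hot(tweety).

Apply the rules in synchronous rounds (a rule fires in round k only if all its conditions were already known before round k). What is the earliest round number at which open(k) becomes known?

2

[1] R3 [valid(k) AND large(k) AND hot(tweety) -> flagged(tweety)]; R6 [metal(k) -> visible(k)]. ⇒ new: flagged(tweety), visible(k).
[2] R1 [flagged(tweety) -> open(k)]; R4 [flagged(tweety) -> stale(tweety)]. ⇒ new: open(k), stale(tweety).
open(k) first appears in round 2.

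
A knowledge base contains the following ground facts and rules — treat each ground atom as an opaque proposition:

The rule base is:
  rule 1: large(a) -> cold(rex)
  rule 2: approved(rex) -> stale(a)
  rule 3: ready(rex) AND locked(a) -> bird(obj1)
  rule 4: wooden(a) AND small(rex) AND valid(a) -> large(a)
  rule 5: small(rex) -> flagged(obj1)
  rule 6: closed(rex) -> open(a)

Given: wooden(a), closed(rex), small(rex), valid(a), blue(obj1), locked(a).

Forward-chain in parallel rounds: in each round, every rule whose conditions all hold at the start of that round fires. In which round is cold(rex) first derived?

2

Round 1 fires rule 4, rule 5, rule 6, giving large(a), flagged(obj1), open(a).
Round 2 fires rule 1, giving cold(rex).
cold(rex) first appears in round 2.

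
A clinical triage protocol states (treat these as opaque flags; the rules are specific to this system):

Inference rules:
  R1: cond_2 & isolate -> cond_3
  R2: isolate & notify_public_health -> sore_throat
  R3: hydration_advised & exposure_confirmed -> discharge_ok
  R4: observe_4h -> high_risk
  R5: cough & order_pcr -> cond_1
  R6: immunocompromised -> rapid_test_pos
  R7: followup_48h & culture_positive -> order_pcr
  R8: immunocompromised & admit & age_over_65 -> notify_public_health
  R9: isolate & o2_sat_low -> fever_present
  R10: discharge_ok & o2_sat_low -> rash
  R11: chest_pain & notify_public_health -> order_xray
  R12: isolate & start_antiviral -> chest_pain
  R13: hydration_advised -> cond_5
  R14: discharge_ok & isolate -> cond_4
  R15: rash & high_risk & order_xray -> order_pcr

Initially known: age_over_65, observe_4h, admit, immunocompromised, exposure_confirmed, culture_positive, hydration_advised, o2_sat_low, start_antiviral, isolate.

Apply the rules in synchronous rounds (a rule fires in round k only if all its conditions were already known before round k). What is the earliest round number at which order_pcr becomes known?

Round 1: R3 [hydration_advised & exposure_confirmed -> discharge_ok]; R4 [observe_4h -> high_risk]; R6 [immunocompromised -> rapid_test_pos]; R8 [immunocompromised & admit & age_over_65 -> notify_public_health]; R9 [isolate & o2_sat_low -> fever_present]; R12 [isolate & start_antiviral -> chest_pain]; R13 [hydration_advised -> cond_5]. Adds discharge_ok, high_risk, rapid_test_pos, notify_public_health, fever_present, chest_pain, cond_5.
Round 2: R2 [isolate & notify_public_health -> sore_throat]; R10 [discharge_ok & o2_sat_low -> rash]; R11 [chest_pain & notify_public_health -> order_xray]; R14 [discharge_ok & isolate -> cond_4]. Adds sore_throat, rash, order_xray, cond_4.
Round 3: R15 [rash & high_risk & order_xray -> order_pcr]. Adds order_pcr.
order_pcr first appears in round 3.

3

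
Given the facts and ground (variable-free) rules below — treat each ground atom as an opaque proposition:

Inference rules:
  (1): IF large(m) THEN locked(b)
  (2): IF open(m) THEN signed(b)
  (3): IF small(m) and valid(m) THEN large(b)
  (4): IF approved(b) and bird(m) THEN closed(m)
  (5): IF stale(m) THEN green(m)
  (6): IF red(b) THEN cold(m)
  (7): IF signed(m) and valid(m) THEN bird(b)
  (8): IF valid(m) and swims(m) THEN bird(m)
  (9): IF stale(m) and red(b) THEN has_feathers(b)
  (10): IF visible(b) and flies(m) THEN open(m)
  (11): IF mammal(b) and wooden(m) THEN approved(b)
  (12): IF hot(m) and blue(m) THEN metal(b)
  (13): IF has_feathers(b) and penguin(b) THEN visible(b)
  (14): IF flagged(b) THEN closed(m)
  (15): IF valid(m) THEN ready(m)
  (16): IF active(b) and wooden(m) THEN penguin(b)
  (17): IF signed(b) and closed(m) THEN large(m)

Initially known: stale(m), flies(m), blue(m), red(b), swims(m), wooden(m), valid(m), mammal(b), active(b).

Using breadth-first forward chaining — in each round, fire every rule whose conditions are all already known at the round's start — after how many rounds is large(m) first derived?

5

Round 1: (5) [IF stale(m) THEN green(m)]; (6) [IF red(b) THEN cold(m)]; (8) [IF valid(m) and swims(m) THEN bird(m)]; (9) [IF stale(m) and red(b) THEN has_feathers(b)]; (11) [IF mammal(b) and wooden(m) THEN approved(b)]; (15) [IF valid(m) THEN ready(m)]; (16) [IF active(b) and wooden(m) THEN penguin(b)]. New: green(m), cold(m), bird(m), has_feathers(b), approved(b), ready(m), penguin(b).
Round 2: (4) [IF approved(b) and bird(m) THEN closed(m)]; (13) [IF has_feathers(b) and penguin(b) THEN visible(b)]. New: closed(m), visible(b).
Round 3: (10) [IF visible(b) and flies(m) THEN open(m)]. New: open(m).
Round 4: (2) [IF open(m) THEN signed(b)]. New: signed(b).
Round 5: (17) [IF signed(b) and closed(m) THEN large(m)]. New: large(m).
large(m) first appears in round 5.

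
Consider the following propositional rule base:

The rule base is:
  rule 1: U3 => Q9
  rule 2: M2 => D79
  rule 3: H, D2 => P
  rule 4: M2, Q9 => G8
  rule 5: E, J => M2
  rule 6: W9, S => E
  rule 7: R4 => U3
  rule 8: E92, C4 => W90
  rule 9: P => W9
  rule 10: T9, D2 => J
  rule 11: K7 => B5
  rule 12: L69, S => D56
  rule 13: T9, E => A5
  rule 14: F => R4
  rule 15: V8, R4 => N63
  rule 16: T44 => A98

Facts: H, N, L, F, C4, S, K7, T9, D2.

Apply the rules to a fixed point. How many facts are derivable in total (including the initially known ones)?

Round 1 fires rule 3, rule 10, rule 11, rule 14, giving P, J, B5, R4.
Round 2 fires rule 7, rule 9, giving U3, W9.
Round 3 fires rule 1, rule 6, giving Q9, E.
Round 4 fires rule 5, rule 13, giving M2, A5.
Round 5 fires rule 2, rule 4, giving D79, G8.
Closure: {A5, B5, C4, D2, D79, E, F, G8, H, J, K7, L, M2, N, P, Q9, R4, S, T9, U3, W9} — 21 facts.

21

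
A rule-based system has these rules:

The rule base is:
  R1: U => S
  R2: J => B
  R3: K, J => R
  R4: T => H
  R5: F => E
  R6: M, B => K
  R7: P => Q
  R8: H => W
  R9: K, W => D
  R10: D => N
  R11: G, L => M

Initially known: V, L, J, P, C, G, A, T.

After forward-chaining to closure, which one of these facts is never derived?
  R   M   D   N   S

S

Round 1 — R2, R4, R7, R11, derive B, H, Q, M.
Round 2 — R6, R8, derive K, W.
Round 3 — R3, R9, derive R, D.
Round 4 — R10, derive N.
Derived: D (round 3), M (round 1), N (round 4), R (round 3). S never appears in any round.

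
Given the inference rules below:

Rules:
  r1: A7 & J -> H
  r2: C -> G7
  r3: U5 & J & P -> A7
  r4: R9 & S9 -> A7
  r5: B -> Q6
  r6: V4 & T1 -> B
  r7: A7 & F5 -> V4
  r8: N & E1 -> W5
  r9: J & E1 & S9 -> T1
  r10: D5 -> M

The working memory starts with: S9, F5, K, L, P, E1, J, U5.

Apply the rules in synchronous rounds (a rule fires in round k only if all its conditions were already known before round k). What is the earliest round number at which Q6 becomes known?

4

Round 1: r3 [U5 & J & P -> A7]; r9 [J & E1 & S9 -> T1]. Adds A7, T1.
Round 2: r1 [A7 & J -> H]; r7 [A7 & F5 -> V4]. Adds H, V4.
Round 3: r6 [V4 & T1 -> B]. Adds B.
Round 4: r5 [B -> Q6]. Adds Q6.
Q6 first appears in round 4.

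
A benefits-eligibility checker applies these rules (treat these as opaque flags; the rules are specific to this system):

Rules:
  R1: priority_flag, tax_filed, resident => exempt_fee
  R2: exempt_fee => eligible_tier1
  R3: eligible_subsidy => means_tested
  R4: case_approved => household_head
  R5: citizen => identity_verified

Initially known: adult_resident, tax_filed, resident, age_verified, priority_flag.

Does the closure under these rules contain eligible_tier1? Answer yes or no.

Round 1: R1 [priority_flag, tax_filed, resident => exempt_fee]. New: exempt_fee.
Round 2: R2 [exempt_fee => eligible_tier1]. New: eligible_tier1.
eligible_tier1 appears in round 2, so it is derivable.

yes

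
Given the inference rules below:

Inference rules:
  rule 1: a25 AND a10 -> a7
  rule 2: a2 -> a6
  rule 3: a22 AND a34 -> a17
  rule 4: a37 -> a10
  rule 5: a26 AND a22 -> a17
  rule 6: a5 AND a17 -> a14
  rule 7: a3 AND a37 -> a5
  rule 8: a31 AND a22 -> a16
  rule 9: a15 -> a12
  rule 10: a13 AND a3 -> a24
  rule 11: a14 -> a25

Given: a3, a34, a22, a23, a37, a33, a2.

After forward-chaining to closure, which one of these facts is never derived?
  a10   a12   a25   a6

Round 1: rule 2 [a2 -> a6]; rule 3 [a22 AND a34 -> a17]; rule 4 [a37 -> a10]; rule 7 [a3 AND a37 -> a5]. New: a6, a17, a10, a5.
Round 2: rule 6 [a5 AND a17 -> a14]. New: a14.
Round 3: rule 11 [a14 -> a25]. New: a25.
Round 4: rule 1 [a25 AND a10 -> a7]. New: a7.
Derived: a10 (round 1), a6 (round 1), a25 (round 3). a12 never appears in any round.

a12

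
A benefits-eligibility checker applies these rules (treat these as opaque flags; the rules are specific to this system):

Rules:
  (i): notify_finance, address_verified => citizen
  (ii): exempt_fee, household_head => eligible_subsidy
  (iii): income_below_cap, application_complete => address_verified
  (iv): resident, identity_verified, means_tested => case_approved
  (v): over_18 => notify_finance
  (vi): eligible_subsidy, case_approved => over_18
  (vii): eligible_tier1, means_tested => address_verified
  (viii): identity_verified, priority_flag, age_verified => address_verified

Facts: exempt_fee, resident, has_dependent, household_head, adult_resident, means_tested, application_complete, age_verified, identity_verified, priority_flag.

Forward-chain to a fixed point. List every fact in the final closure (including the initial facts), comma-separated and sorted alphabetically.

address_verified, adult_resident, age_verified, application_complete, case_approved, citizen, eligible_subsidy, exempt_fee, has_dependent, household_head, identity_verified, means_tested, notify_finance, over_18, priority_flag, resident

Round 1: (ii) [exempt_fee, household_head => eligible_subsidy]; (iv) [resident, identity_verified, means_tested => case_approved]; (viii) [identity_verified, priority_flag, age_verified => address_verified]. Adds eligible_subsidy, case_approved, address_verified.
Round 2: (vi) [eligible_subsidy, case_approved => over_18]. Adds over_18.
Round 3: (v) [over_18 => notify_finance]. Adds notify_finance.
Round 4: (i) [notify_finance, address_verified => citizen]. Adds citizen.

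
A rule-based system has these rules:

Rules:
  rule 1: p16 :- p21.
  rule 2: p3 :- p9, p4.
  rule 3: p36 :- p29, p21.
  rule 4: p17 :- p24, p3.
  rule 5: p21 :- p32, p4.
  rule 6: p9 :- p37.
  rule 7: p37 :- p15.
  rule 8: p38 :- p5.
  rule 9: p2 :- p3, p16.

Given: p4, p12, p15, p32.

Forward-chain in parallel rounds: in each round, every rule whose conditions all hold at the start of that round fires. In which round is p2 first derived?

4

Round 1: rule 5 [p21 :- p32, p4.]; rule 7 [p37 :- p15.]. Adds p21, p37.
Round 2: rule 1 [p16 :- p21.]; rule 6 [p9 :- p37.]. Adds p16, p9.
Round 3: rule 2 [p3 :- p9, p4.]. Adds p3.
Round 4: rule 9 [p2 :- p3, p16.]. Adds p2.
p2 first appears in round 4.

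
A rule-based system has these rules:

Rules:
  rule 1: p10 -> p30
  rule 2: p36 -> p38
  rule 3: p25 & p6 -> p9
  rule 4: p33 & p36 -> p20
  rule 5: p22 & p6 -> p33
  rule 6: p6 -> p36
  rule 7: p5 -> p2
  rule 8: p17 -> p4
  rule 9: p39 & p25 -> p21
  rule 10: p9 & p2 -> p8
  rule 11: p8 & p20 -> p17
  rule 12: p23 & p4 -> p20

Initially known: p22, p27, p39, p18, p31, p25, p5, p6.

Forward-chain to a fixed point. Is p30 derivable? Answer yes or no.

no

Round 1: rule 3 [p25 & p6 -> p9]; rule 5 [p22 & p6 -> p33]; rule 6 [p6 -> p36]; rule 7 [p5 -> p2]; rule 9 [p39 & p25 -> p21]. New: p9, p33, p36, p2, p21.
Round 2: rule 2 [p36 -> p38]; rule 4 [p33 & p36 -> p20]; rule 10 [p9 & p2 -> p8]. New: p38, p20, p8.
Round 3: rule 11 [p8 & p20 -> p17]. New: p17.
Round 4: rule 8 [p17 -> p4]. New: p4.
Fixed point reached. p30 is concluded only by rule 1; rule 1 needs p10 (never derived).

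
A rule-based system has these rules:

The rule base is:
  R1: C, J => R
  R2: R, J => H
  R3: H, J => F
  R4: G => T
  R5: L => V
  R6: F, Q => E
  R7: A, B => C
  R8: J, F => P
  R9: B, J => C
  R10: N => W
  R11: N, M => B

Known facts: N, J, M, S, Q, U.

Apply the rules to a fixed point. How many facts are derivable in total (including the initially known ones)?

[1] R10 [N => W]; R11 [N, M => B]. ⇒ new: W, B.
[2] R9 [B, J => C]. ⇒ new: C.
[3] R1 [C, J => R]. ⇒ new: R.
[4] R2 [R, J => H]. ⇒ new: H.
[5] R3 [H, J => F]. ⇒ new: F.
[6] R6 [F, Q => E]; R8 [J, F => P]. ⇒ new: E, P.
Closure: {B, C, E, F, H, J, M, N, P, Q, R, S, U, W} — 14 facts.

14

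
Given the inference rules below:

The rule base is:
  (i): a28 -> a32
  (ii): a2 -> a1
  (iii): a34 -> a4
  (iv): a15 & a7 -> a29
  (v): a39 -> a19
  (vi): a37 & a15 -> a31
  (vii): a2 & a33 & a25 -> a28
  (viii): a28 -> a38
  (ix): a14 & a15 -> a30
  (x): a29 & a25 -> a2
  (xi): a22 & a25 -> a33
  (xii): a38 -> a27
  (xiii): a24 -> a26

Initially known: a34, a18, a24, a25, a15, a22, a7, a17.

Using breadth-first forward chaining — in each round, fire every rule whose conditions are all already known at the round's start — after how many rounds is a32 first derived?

[1] (iii) [a34 -> a4]; (iv) [a15 & a7 -> a29]; (xi) [a22 & a25 -> a33]; (xiii) [a24 -> a26]. ⇒ new: a4, a29, a33, a26.
[2] (x) [a29 & a25 -> a2]. ⇒ new: a2.
[3] (ii) [a2 -> a1]; (vii) [a2 & a33 & a25 -> a28]. ⇒ new: a1, a28.
[4] (i) [a28 -> a32]; (viii) [a28 -> a38]. ⇒ new: a32, a38.
a32 first appears in round 4.

4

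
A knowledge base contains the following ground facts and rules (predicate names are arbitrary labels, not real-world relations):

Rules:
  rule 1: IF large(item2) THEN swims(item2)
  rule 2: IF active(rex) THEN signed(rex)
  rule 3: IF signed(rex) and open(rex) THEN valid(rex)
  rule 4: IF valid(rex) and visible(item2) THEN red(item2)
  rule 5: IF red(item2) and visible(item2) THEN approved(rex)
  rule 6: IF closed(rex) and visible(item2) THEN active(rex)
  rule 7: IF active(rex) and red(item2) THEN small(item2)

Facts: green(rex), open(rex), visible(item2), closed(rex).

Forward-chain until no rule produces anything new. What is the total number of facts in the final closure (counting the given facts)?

Round 1 — rule 6, derive active(rex).
Round 2 — rule 2, derive signed(rex).
Round 3 — rule 3, derive valid(rex).
Round 4 — rule 4, derive red(item2).
Round 5 — rule 5, rule 7, derive approved(rex), small(item2).
Closure: {active(rex), approved(rex), closed(rex), green(rex), open(rex), red(item2), signed(rex), small(item2), valid(rex), visible(item2)} — 10 facts.

10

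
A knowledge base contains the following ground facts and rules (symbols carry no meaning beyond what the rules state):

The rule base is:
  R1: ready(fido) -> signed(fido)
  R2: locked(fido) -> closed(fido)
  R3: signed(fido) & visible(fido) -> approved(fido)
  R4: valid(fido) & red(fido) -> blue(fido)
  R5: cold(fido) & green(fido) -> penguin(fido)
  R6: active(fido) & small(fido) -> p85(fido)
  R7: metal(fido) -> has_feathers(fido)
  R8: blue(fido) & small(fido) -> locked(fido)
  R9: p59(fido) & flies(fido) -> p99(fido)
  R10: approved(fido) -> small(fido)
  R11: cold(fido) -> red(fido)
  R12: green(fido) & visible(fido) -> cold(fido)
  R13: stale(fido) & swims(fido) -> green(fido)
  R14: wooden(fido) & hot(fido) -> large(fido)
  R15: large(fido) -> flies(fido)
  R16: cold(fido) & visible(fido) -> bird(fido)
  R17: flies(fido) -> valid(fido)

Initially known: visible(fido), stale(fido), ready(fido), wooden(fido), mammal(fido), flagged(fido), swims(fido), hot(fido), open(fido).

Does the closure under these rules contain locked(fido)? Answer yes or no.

Round 1: R1 [ready(fido) -> signed(fido)]; R13 [stale(fido) & swims(fido) -> green(fido)]; R14 [wooden(fido) & hot(fido) -> large(fido)]. New: signed(fido), green(fido), large(fido).
Round 2: R3 [signed(fido) & visible(fido) -> approved(fido)]; R12 [green(fido) & visible(fido) -> cold(fido)]; R15 [large(fido) -> flies(fido)]. New: approved(fido), cold(fido), flies(fido).
Round 3: R5 [cold(fido) & green(fido) -> penguin(fido)]; R10 [approved(fido) -> small(fido)]; R11 [cold(fido) -> red(fido)]; R16 [cold(fido) & visible(fido) -> bird(fido)]; R17 [flies(fido) -> valid(fido)]. New: penguin(fido), small(fido), red(fido), bird(fido), valid(fido).
Round 4: R4 [valid(fido) & red(fido) -> blue(fido)]. New: blue(fido).
Round 5: R8 [blue(fido) & small(fido) -> locked(fido)]. New: locked(fido).
Round 6: R2 [locked(fido) -> closed(fido)]. New: closed(fido).
locked(fido) appears in round 5, so it is derivable.

yes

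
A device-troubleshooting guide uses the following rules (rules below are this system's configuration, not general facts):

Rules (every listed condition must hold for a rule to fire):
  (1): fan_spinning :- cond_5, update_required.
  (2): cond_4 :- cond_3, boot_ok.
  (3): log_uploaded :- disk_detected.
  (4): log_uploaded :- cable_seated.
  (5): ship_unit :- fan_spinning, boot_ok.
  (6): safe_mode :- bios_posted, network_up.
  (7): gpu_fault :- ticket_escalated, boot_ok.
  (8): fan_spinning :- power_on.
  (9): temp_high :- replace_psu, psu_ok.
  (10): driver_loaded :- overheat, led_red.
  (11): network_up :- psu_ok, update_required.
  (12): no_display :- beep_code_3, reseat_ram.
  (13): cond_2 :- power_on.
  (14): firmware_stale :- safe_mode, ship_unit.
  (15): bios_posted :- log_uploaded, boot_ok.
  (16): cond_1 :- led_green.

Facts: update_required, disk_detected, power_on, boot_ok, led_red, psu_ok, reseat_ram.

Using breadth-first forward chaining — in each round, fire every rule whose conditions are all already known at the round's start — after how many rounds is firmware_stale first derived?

Round 1: (3) [log_uploaded :- disk_detected.]; (8) [fan_spinning :- power_on.]; (11) [network_up :- psu_ok, update_required.]; (13) [cond_2 :- power_on.]. Adds log_uploaded, fan_spinning, network_up, cond_2.
Round 2: (5) [ship_unit :- fan_spinning, boot_ok.]; (15) [bios_posted :- log_uploaded, boot_ok.]. Adds ship_unit, bios_posted.
Round 3: (6) [safe_mode :- bios_posted, network_up.]. Adds safe_mode.
Round 4: (14) [firmware_stale :- safe_mode, ship_unit.]. Adds firmware_stale.
firmware_stale first appears in round 4.

4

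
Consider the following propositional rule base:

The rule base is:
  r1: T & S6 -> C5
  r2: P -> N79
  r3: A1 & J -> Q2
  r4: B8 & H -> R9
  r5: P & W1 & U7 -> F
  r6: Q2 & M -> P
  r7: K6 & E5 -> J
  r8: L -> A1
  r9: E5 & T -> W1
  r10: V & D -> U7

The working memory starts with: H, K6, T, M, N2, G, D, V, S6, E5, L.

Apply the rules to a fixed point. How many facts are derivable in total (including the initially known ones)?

Round 1 fires r1, r7, r8, r9, r10, giving C5, J, A1, W1, U7.
Round 2 fires r3, giving Q2.
Round 3 fires r6, giving P.
Round 4 fires r2, r5, giving N79, F.
Closure: {A1, C5, D, E5, F, G, H, J, K6, L, M, N2, N79, P, Q2, S6, T, U7, V, W1} — 20 facts.

20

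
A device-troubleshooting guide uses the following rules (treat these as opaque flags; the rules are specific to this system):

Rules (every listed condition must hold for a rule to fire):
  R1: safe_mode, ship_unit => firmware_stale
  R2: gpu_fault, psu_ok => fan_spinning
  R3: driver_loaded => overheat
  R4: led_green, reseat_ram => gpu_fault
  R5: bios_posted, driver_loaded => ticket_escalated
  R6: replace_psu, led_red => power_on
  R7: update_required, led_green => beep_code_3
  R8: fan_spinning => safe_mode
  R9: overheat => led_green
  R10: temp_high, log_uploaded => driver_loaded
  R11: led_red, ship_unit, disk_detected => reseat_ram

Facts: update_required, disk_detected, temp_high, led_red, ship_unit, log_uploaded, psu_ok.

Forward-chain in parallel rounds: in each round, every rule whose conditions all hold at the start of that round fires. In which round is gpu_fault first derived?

Round 1: R10 [temp_high, log_uploaded => driver_loaded]; R11 [led_red, ship_unit, disk_detected => reseat_ram]. New: driver_loaded, reseat_ram.
Round 2: R3 [driver_loaded => overheat]. New: overheat.
Round 3: R9 [overheat => led_green]. New: led_green.
Round 4: R4 [led_green, reseat_ram => gpu_fault]; R7 [update_required, led_green => beep_code_3]. New: gpu_fault, beep_code_3.
gpu_fault first appears in round 4.

4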